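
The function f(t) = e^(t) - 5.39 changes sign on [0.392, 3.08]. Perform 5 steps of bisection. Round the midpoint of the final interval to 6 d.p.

1.694000

f(0.392000) = -3.910062, f(3.080000) = 16.368402 (opposite signs)
step 1: m = 1.736000, f(m) = 0.284600 > 0 → root in [0.392000, 1.736000]
step 2: m = 1.064000, f(m) = -2.492060 < 0 → root in [1.064000, 1.736000]
step 3: m = 1.400000, f(m) = -1.334800 < 0 → root in [1.400000, 1.736000]
step 4: m = 1.568000, f(m) = -0.592955 < 0 → root in [1.568000, 1.736000]
step 5: m = 1.652000, f(m) = -0.172596 < 0 → root in [1.652000, 1.736000]
Midpoint of [1.652000, 1.736000] = 1.694000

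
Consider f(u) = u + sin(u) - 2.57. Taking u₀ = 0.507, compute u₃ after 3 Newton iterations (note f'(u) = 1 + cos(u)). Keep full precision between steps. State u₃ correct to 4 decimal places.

1.5698

u_0 = 0.507000: f = -1.577443, f' = 1.874205 → u_1 = 0.507000 - (-1.577443)/(1.874205) = 1.348660
u_1 = 1.348660: f = -0.245911, f' = 1.220314 → u_2 = 1.348660 - (-0.245911)/(1.220314) = 1.550174
u_2 = 1.550174: f = -0.020038, f' = 1.020620 → u_3 = 1.550174 - (-0.020038)/(1.020620) = 1.569808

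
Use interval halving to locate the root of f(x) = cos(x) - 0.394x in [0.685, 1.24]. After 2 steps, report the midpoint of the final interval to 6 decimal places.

f(0.685000) = 0.504529, f(1.240000) = -0.163764 (opposite signs)
step 1: m = 0.962500, f(m) = 0.192245 > 0 → root in [0.962500, 1.240000]
step 2: m = 1.101250, f(m) = 0.018589 > 0 → root in [1.101250, 1.240000]
Midpoint of [1.101250, 1.240000] = 1.170625

1.170625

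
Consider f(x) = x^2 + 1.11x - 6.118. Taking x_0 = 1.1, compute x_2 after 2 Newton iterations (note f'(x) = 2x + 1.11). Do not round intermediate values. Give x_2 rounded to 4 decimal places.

1.9898

Newton update: x ← x − f(x)/f'(x).
x_0 = 1.100000: f = -3.687000, f' = 3.310000 → x_1 = 1.100000 - (-3.687000)/(3.310000) = 2.213897
x_1 = 2.213897: f = 1.240767, f' = 5.537795 → x_2 = 2.213897 - (1.240767)/(5.537795) = 1.989843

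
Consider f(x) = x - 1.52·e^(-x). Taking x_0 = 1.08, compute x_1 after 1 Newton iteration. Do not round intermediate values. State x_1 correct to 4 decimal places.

f'(x) = 1 + 1.52·e^(-x)
x_0 = 1.080000: f = 0.563815, f' = 1.516185 → x_1 = 1.080000 - (0.563815)/(1.516185) = 0.708136

0.7081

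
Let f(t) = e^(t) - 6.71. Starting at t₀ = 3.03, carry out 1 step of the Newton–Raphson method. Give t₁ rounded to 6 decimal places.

f'(t) = e^(t)
t_0 = 3.030000: f = 13.987233, f' = 20.697233 → t_1 = 3.030000 - (13.987233)/(20.697233) = 2.354198

2.354198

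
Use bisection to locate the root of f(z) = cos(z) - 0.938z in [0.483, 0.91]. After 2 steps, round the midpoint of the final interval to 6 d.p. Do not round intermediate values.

0.749875

f(0.483000) = 0.432552, f(0.910000) = -0.239834 (opposite signs)
step 1: m = 0.696500, f(m) = 0.113775 > 0 → root in [0.696500, 0.910000]
step 2: m = 0.803250, f(m) = -0.059077 < 0 → root in [0.696500, 0.803250]
Midpoint of [0.696500, 0.803250] = 0.749875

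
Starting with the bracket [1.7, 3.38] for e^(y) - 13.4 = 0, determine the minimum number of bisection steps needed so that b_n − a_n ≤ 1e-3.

11

Initial width b − a = 3.38 − 1.7 = 1.680000.
After n steps the width is (b−a)/2^n; need (b−a)/2^n ≤ 1e-3.
So n ≥ log₂(1.680000/1e-3) = log₂(1680.0000) ≈ 10.7142.
Hence n = 11.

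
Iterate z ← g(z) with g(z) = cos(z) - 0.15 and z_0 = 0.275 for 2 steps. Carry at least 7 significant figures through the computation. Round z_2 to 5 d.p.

0.53774

z_1 = g(0.275000) = 0.812425
z_2 = g(0.812425) = 0.537740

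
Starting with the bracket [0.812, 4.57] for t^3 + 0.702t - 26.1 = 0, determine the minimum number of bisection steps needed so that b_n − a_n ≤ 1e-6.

22

Initial width b − a = 4.57 − 0.812 = 3.758000.
After n steps the width is (b−a)/2^n; need (b−a)/2^n ≤ 1e-6.
So n ≥ log₂(3.758000/1e-6) = log₂(3758000.0000) ≈ 21.8415.
Hence n = 22.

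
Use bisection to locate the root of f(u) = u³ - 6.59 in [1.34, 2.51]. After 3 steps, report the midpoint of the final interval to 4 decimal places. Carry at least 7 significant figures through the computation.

1.8519

f(1.340000) = -4.183896, f(2.510000) = 9.223251 (opposite signs)
step 1: m = 1.925000, f(m) = 0.543328 > 0 → root in [1.340000, 1.925000]
step 2: m = 1.632500, f(m) = -2.239296 < 0 → root in [1.632500, 1.925000]
step 3: m = 1.778750, f(m) = -0.962121 < 0 → root in [1.778750, 1.925000]
Midpoint of [1.778750, 1.925000] = 1.851875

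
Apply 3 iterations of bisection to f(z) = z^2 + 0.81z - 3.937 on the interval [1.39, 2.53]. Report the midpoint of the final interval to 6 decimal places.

f(1.390000) = -0.879000, f(2.530000) = 4.513200 (opposite signs)
step 1: m = 1.960000, f(m) = 1.492200 > 0 → root in [1.390000, 1.960000]
step 2: m = 1.675000, f(m) = 0.225375 > 0 → root in [1.390000, 1.675000]
step 3: m = 1.532500, f(m) = -0.347119 < 0 → root in [1.532500, 1.675000]
Midpoint of [1.532500, 1.675000] = 1.603750

1.603750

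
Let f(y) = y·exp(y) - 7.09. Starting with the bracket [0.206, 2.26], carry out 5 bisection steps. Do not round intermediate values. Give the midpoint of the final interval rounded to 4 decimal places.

f(0.206000) = -6.836877, f(2.260000) = 14.567782 (opposite signs)
step 1: m = 1.233000, f(m) = -2.858950 < 0 → root in [1.233000, 2.260000]
step 2: m = 1.746500, f(m) = 2.925299 > 0 → root in [1.233000, 1.746500]
step 3: m = 1.489750, f(m) = -0.481489 < 0 → root in [1.489750, 1.746500]
step 4: m = 1.618125, f(m) = 1.071215 > 0 → root in [1.489750, 1.618125]
step 5: m = 1.553937, f(m) = 0.260215 > 0 → root in [1.489750, 1.553937]
Midpoint of [1.489750, 1.553937] = 1.521844

1.5218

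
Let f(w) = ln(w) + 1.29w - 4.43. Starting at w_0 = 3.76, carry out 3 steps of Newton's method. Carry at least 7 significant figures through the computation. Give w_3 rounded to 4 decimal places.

f'(w) = 1/w + 1.29
w_0 = 3.760000: f = 1.744819, f' = 1.555957 → w_1 = 3.760000 - (1.744819)/(1.555957) = 2.638620
w_1 = 2.638620: f = -0.055923, f' = 1.668986 → w_2 = 2.638620 - (-0.055923)/(1.668986) = 2.672128
w_2 = 2.672128: f = -0.000080, f' = 1.664234 → w_3 = 2.672128 - (-0.000080)/(1.664234) = 2.672176

2.6722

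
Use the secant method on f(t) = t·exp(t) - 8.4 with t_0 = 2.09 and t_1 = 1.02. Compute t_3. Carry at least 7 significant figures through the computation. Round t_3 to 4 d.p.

1.7381

f(t_0) = 8.497473, f(t_1) = -5.571341
t_2 = 1.020000 - (-5.571341)·(1.020000 - 2.090000)/(-5.571341 - (8.497473)) = 1.443727; f(t_2) = -2.283715
t_3 = 1.443727 - (-2.283715)·(1.443727 - 1.020000)/(-2.283715 - (-5.571341)) = 1.738064; f(t_3) = 1.483202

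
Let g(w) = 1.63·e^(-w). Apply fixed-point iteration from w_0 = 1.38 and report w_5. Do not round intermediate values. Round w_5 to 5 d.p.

0.63802

w_1 = g(1.380000) = 0.410073
w_2 = g(0.410073) = 1.081671
w_3 = g(1.081671) = 0.552617
w_4 = g(0.552617) = 0.937971
w_5 = g(0.937971) = 0.638017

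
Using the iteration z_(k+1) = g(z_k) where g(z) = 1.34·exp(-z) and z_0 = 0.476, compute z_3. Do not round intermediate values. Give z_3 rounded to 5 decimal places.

0.74813

z_1 = g(0.476000) = 0.832493
z_2 = g(0.832493) = 0.582851
z_3 = g(0.582851) = 0.748128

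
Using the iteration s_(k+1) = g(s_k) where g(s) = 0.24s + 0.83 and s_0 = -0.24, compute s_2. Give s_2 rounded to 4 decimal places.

s_1 = g(-0.240000) = 0.772400
s_2 = g(0.772400) = 1.015376

1.0154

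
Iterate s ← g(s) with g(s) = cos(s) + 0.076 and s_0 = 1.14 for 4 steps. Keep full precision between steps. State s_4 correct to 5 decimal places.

s_1 = g(1.140000) = 0.493595
s_2 = g(0.493595) = 0.956635
s_3 = g(0.956635) = 0.652273
s_4 = g(0.652273) = 0.870706

0.87071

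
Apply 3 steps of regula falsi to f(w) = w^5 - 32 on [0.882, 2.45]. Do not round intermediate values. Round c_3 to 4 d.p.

False-position update: c = (a·f(b) − b·f(a))/(f(b) − f(a)); replace the endpoint whose sign matches f(c).
f(0.882000) = -31.466244, f(2.450000) = 56.273515
step 1: c = 1.444334, f(c) = -25.714519 < 0 → new bracket [1.444334, 2.450000]
step 2: c = 1.759749, f(c) = -15.124632 < 0 → new bracket [1.759749, 2.450000]
step 3: c = 1.905968, f(c) = -6.847673 < 0 → new bracket [1.905968, 2.450000]

1.9060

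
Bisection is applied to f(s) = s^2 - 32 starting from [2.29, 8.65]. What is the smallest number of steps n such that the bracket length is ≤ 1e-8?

Initial width b − a = 8.65 − 2.29 = 6.360000.
After n steps the width is (b−a)/2^n; need (b−a)/2^n ≤ 1e-8.
So n ≥ log₂(6.360000/1e-8) = log₂(636000000.0000) ≈ 29.2445.
Hence n = 30.

30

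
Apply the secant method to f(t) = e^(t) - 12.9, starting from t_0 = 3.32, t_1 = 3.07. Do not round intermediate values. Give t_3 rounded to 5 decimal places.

f(t_0) = 14.760351, f(t_1) = 8.641903
t_2 = 3.070000 - (8.641903)·(3.070000 - 3.320000)/(8.641903 - (14.760351)) = 2.716892; f(t_2) = 2.233208
t_3 = 2.716892 - (2.233208)·(2.716892 - 3.070000)/(2.233208 - (8.641903)) = 2.593845; f(t_3) = 0.481130

2.59385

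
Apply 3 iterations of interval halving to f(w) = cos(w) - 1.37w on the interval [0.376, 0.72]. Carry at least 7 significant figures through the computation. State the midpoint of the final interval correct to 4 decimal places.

f(0.376000) = 0.415021, f(0.720000) = -0.234594 (opposite signs)
step 1: m = 0.548000, f(m) = 0.102808 > 0 → root in [0.548000, 0.720000]
step 2: m = 0.634000, f(m) = -0.062916 < 0 → root in [0.548000, 0.634000]
step 3: m = 0.591000, f(m) = 0.020714 > 0 → root in [0.591000, 0.634000]
Midpoint of [0.591000, 0.634000] = 0.612500

0.6125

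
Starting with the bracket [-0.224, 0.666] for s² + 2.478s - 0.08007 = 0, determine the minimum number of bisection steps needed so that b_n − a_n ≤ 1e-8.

27

Initial width b − a = 0.666 − -0.224 = 0.890000.
After n steps the width is (b−a)/2^n; need (b−a)/2^n ≤ 1e-8.
So n ≥ log₂(0.890000/1e-8) = log₂(89000000.0000) ≈ 26.4073.
Hence n = 27.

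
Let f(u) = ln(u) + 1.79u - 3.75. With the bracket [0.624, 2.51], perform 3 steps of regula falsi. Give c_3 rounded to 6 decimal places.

1.775788

f(0.624000) = -3.104645, f(2.510000) = 1.663183
step 1: c = 1.852098, f(c) = 0.181575 > 0 → new bracket [0.624000, 1.852098]
step 2: c = 1.784242, f(c) = 0.022786 > 0 → new bracket [0.624000, 1.784242]
step 3: c = 1.775788, f(c) = 0.002905 > 0 → new bracket [0.624000, 1.775788]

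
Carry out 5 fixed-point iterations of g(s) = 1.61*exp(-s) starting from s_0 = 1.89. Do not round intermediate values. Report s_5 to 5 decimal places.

0.58006

s_1 = g(1.890000) = 0.243226
s_2 = g(0.243226) = 1.262392
s_3 = g(1.262392) = 0.455592
s_4 = g(0.455592) = 1.020857
s_5 = g(1.020857) = 0.580061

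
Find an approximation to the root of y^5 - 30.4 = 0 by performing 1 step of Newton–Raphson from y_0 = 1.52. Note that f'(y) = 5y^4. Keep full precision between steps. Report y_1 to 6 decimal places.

2.355014

y_0 = 1.520000: f = -22.286319, f' = 26.689741 → y_1 = 1.520000 - (-22.286319)/(26.689741) = 2.355014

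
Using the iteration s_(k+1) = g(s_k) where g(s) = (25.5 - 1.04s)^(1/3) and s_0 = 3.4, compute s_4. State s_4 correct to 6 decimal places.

s_1 = g(3.400000) = 2.800510
s_2 = g(2.800510) = 2.826762
s_3 = g(2.826762) = 2.825622
s_4 = g(2.825622) = 2.825672

2.825672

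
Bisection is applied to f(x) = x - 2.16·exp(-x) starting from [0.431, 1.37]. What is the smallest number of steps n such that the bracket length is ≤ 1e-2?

Initial width b − a = 1.37 − 0.431 = 0.939000.
After n steps the width is (b−a)/2^n; need (b−a)/2^n ≤ 1e-2.
So n ≥ log₂(0.939000/1e-2) = log₂(93.9000) ≈ 6.5531.
Hence n = 7.

7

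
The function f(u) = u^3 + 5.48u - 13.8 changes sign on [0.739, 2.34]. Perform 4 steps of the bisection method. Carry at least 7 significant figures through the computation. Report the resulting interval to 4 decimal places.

[1.6396, 1.7396]

f(0.739000) = -9.346697, f(2.340000) = 11.836104 (opposite signs)
step 1: m = 1.539500, f(m) = -1.714832 < 0 → root in [1.539500, 2.340000]
step 2: m = 1.939750, f(m) = 4.128392 > 0 → root in [1.539500, 1.939750]
step 3: m = 1.739625, f(m) = 0.997764 > 0 → root in [1.539500, 1.739625]
step 4: m = 1.639562, f(m) = -0.407783 < 0 → root in [1.639562, 1.739625]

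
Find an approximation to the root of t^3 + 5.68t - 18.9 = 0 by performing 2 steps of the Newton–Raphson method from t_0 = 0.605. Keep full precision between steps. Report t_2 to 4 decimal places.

Newton update: t ← t − f(t)/f'(t).
f'(t) = 3t^2 + 5.68
t_0 = 0.605000: f = -15.242155, f' = 6.778075 → t_1 = 0.605000 - (-15.242155)/(6.778075) = 2.853744
t_1 = 2.853744: f = 20.549740, f' = 30.111563 → t_2 = 2.853744 - (20.549740)/(30.111563) = 2.171290

2.1713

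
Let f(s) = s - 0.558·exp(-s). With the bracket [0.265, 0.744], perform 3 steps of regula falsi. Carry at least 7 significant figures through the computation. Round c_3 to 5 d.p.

f(0.265000) = -0.163101, f(0.744000) = 0.478833
step 1: c = 0.386703, f(c) = 0.007658 > 0 → new bracket [0.265000, 0.386703]
step 2: c = 0.381245, f(c) = 0.000125 > 0 → new bracket [0.265000, 0.381245]
step 3: c = 0.381156, f(c) = 0.000002 > 0 → new bracket [0.265000, 0.381156]

0.38116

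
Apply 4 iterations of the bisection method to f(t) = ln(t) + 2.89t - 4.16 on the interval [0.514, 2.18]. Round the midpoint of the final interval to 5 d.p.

1.29494

f(0.514000) = -3.340072, f(2.180000) = 2.919525 (opposite signs)
step 1: m = 1.347000, f(m) = 0.030710 > 0 → root in [0.514000, 1.347000]
step 2: m = 0.930500, f(m) = -1.542888 < 0 → root in [0.930500, 1.347000]
step 3: m = 1.138750, f(m) = -0.739081 < 0 → root in [1.138750, 1.347000]
step 4: m = 1.242875, f(m) = -0.350664 < 0 → root in [1.242875, 1.347000]
Midpoint of [1.242875, 1.347000] = 1.294938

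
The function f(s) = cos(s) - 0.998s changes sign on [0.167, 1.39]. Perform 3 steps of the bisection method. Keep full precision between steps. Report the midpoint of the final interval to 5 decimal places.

f(0.167000) = 0.819422, f(1.390000) = -1.207407 (opposite signs)
step 1: m = 0.778500, f(m) = -0.064975 < 0 → root in [0.167000, 0.778500]
step 2: m = 0.472750, f(m) = 0.418515 > 0 → root in [0.472750, 0.778500]
step 3: m = 0.625625, f(m) = 0.186224 > 0 → root in [0.625625, 0.778500]
Midpoint of [0.625625, 0.778500] = 0.702063

0.70206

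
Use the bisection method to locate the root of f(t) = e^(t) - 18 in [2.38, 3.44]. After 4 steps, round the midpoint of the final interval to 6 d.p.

2.876875

f(2.380000) = -7.195097, f(3.440000) = 13.186958 (opposite signs)
step 1: m = 2.910000, f(m) = 0.356799 > 0 → root in [2.380000, 2.910000]
step 2: m = 2.645000, f(m) = -3.916555 < 0 → root in [2.645000, 2.910000]
step 3: m = 2.777500, f(m) = -1.921226 < 0 → root in [2.777500, 2.910000]
step 4: m = 2.843750, f(m) = -0.819930 < 0 → root in [2.843750, 2.910000]
Midpoint of [2.843750, 2.910000] = 2.876875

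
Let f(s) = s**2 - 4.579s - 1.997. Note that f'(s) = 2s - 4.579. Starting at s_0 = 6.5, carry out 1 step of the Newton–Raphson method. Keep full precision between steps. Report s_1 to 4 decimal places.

5.2544

Newton update: s ← s − f(s)/f'(s).
s_0 = 6.500000: f = 10.489500, f' = 8.421000 → s_1 = 6.500000 - (10.489500)/(8.421000) = 5.254364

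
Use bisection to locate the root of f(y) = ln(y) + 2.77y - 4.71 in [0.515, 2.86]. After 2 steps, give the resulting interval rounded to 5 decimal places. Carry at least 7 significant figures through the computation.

f(0.515000) = -3.947038, f(2.860000) = 4.263022 (opposite signs)
step 1: m = 1.687500, f(m) = 0.487623 > 0 → root in [0.515000, 1.687500]
step 2: m = 1.101250, f(m) = -1.563092 < 0 → root in [1.101250, 1.687500]

[1.10125, 1.68750]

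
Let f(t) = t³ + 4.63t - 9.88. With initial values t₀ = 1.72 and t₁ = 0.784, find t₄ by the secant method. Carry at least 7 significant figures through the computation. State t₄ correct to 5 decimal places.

Secant update: t_(k+1) = t_k − f(t_k)·(t_k − t_(k-1))/(f(t_k) − f(t_(k-1))).
f(t_0) = 3.172048, f(t_1) = -5.768190
t_2 = 0.784000 - (-5.768190)·(0.784000 - 1.720000)/(-5.768190 - (3.172048)) = 1.387902; f(t_2) = -0.780539
t_3 = 1.387902 - (-0.780539)·(1.387902 - 0.784000)/(-0.780539 - (-5.768190)) = 1.482409; f(t_3) = 0.241202
t_4 = 1.482409 - (0.241202)·(1.482409 - 1.387902)/(0.241202 - (-0.780539)) = 1.460099; f(t_4) = -0.006975

1.46010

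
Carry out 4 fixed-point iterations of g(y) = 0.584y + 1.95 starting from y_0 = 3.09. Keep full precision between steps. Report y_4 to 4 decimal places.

y_1 = g(3.090000) = 3.754560
y_2 = g(3.754560) = 4.142663
y_3 = g(4.142663) = 4.369315
y_4 = g(4.369315) = 4.501680

4.5017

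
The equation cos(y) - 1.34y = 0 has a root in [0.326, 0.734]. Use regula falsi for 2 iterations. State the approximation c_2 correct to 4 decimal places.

False-position update: c = (a·f(b) − b·f(a))/(f(b) − f(a)); replace the endpoint whose sign matches f(c).
f(0.326000) = 0.510491, f(0.734000) = -0.241059
step 1: c = 0.603134, f(c) = 0.015362 > 0 → new bracket [0.603134, 0.734000]
step 2: c = 0.610974, f(c) = 0.000384 > 0 → new bracket [0.610974, 0.734000]

0.6110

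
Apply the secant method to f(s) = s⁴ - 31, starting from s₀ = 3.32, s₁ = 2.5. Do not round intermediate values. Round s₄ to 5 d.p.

f(s_0) = 90.493302, f(s_1) = 8.062500
s_2 = 2.500000 - (8.062500)·(2.500000 - 3.320000)/(8.062500 - (90.493302)) = 2.419796; f(s_2) = 3.285878
s_3 = 2.419796 - (3.285878)·(2.419796 - 2.500000)/(3.285878 - (8.062500)) = 2.364624; f(s_3) = 0.264255
s_4 = 2.364624 - (0.264255)·(2.364624 - 2.419796)/(0.264255 - (3.285878)) = 2.359798; f(s_4) = 0.009851

2.35980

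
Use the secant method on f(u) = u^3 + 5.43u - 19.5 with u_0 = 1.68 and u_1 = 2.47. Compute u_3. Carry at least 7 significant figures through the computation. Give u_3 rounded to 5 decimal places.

f(u_0) = -5.635968, f(u_1) = 8.981323
u_2 = 2.470000 - (8.981323)·(2.470000 - 1.680000)/(8.981323 - (-5.635968)) = 1.984599; f(u_2) = -0.907017
u_3 = 1.984599 - (-0.907017)·(1.984599 - 2.470000)/(-0.907017 - (8.981323)) = 2.029123; f(u_3) = -0.127272

2.02912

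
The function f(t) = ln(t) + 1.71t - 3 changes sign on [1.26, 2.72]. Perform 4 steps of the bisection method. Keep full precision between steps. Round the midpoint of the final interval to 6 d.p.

1.488125

f(1.260000) = -0.614288, f(2.720000) = 2.651832 (opposite signs)
step 1: m = 1.990000, f(m) = 1.091035 > 0 → root in [1.260000, 1.990000]
step 2: m = 1.625000, f(m) = 0.264258 > 0 → root in [1.260000, 1.625000]
step 3: m = 1.442500, f(m) = -0.166947 < 0 → root in [1.442500, 1.625000]
step 4: m = 1.533750, f(m) = 0.050428 > 0 → root in [1.442500, 1.533750]
Midpoint of [1.442500, 1.533750] = 1.488125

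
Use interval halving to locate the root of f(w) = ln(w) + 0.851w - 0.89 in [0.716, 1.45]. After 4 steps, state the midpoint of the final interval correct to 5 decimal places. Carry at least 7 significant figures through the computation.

1.01419

f(0.716000) = -0.614759, f(1.450000) = 0.715514 (opposite signs)
step 1: m = 1.083000, f(m) = 0.111368 > 0 → root in [0.716000, 1.083000]
step 2: m = 0.899500, f(m) = -0.230442 < 0 → root in [0.899500, 1.083000]
step 3: m = 0.991250, f(m) = -0.055235 < 0 → root in [0.991250, 1.083000]
step 4: m = 1.037125, f(m) = 0.029046 > 0 → root in [0.991250, 1.037125]
Midpoint of [0.991250, 1.037125] = 1.014188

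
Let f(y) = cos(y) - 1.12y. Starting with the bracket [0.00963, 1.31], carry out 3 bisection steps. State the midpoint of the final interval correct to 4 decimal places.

f(0.009630) = 0.989168, f(1.310000) = -1.209350 (opposite signs)
step 1: m = 0.659815, f(m) = 0.051113 > 0 → root in [0.659815, 1.310000]
step 2: m = 0.984908, f(m) = -0.550156 < 0 → root in [0.659815, 0.984908]
step 3: m = 0.822361, f(m) = -0.240552 < 0 → root in [0.659815, 0.822361]
Midpoint of [0.659815, 0.822361] = 0.741088

0.7411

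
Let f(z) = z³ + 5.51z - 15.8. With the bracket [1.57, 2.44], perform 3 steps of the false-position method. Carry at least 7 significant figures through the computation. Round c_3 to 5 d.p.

f(1.570000) = -3.279407, f(2.440000) = 12.171184
step 1: c = 1.754659, f(c) = -0.729542 < 0 → new bracket [1.754659, 2.440000]
step 2: c = 1.793415, f(c) = -0.150057 < 0 → new bracket [1.793415, 2.440000]
step 3: c = 1.801289, f(c) = -0.030352 < 0 → new bracket [1.801289, 2.440000]

1.80129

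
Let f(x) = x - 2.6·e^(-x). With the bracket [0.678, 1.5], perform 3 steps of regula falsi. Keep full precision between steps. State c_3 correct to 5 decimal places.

False-position update: c = (a·f(b) − b·f(a))/(f(b) − f(a)); replace the endpoint whose sign matches f(c).
f(0.678000) = -0.641841, f(1.500000) = 0.919862
step 1: c = 1.015832, f(c) = 0.074370 > 0 → new bracket [0.678000, 1.015832]
step 2: c = 0.980752, f(c) = 0.005678 > 0 → new bracket [0.678000, 0.980752]
step 3: c = 0.978098, f(c) = 0.000431 > 0 → new bracket [0.678000, 0.978098]

0.97810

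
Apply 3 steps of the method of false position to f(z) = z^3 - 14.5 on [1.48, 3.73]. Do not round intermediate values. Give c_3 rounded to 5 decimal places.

2.36627

False-position update: c = (a·f(b) − b·f(a))/(f(b) − f(a)); replace the endpoint whose sign matches f(c).
f(1.480000) = -11.258208, f(3.730000) = 37.395117
step 1: c = 2.000642, f(c) = -6.492293 < 0 → new bracket [2.000642, 3.730000]
step 2: c = 2.256467, f(c) = -3.010873 < 0 → new bracket [2.256467, 3.730000]
step 3: c = 2.366268, f(c) = -1.250732 < 0 → new bracket [2.366268, 3.730000]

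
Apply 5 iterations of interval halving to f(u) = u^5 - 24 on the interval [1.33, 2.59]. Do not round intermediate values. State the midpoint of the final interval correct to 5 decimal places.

f(1.330000) = -19.838420, f(2.590000) = 92.546389 (opposite signs)
step 1: m = 1.960000, f(m) = 4.925465 > 0 → root in [1.330000, 1.960000]
step 2: m = 1.645000, f(m) = -11.954370 < 0 → root in [1.645000, 1.960000]
step 3: m = 1.802500, f(m) = -4.972735 < 0 → root in [1.802500, 1.960000]
step 4: m = 1.881250, f(m) = -0.436892 < 0 → root in [1.881250, 1.960000]
step 5: m = 1.920625, f(m) = 2.134421 > 0 → root in [1.881250, 1.920625]
Midpoint of [1.881250, 1.920625] = 1.900937

1.90094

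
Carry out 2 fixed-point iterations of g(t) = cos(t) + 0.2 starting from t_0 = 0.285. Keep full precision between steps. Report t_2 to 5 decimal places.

0.59965

t_1 = g(0.285000) = 1.159662
t_2 = g(1.159662) = 0.599650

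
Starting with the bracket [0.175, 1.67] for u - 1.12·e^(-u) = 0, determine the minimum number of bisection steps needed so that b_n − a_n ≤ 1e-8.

Initial width b − a = 1.67 − 0.175 = 1.495000.
After n steps the width is (b−a)/2^n; need (b−a)/2^n ≤ 1e-8.
So n ≥ log₂(1.495000/1e-8) = log₂(149500000.0000) ≈ 27.1556.
Hence n = 28.

28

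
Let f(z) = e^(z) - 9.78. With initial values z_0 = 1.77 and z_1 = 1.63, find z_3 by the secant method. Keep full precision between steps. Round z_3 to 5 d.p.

f(z_0) = -3.909147, f(z_1) = -4.676125
z_2 = 1.630000 - (-4.676125)·(1.630000 - 1.770000)/(-4.676125 - (-3.909147)) = 2.483554; f(z_2) = 2.203777
z_3 = 2.483554 - (2.203777)·(2.483554 - 1.630000)/(2.203777 - (-4.676125)) = 2.210143; f(z_3) = -0.662983

2.21014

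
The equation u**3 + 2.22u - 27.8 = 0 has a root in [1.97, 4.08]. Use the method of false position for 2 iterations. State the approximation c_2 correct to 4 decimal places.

2.6814

f(1.970000) = -15.781227, f(4.080000) = 49.174912
step 1: c = 2.482629, f(c) = -6.987016 < 0 → new bracket [2.482629, 4.080000]
step 2: c = 2.681355, f(c) = -2.569344 < 0 → new bracket [2.681355, 4.080000]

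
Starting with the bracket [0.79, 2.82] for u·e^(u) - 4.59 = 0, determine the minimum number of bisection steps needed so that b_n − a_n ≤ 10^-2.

8

Initial width b − a = 2.82 − 0.79 = 2.030000.
After n steps the width is (b−a)/2^n; need (b−a)/2^n ≤ 10^-2.
So n ≥ log₂(2.030000/10^-2) = log₂(203.0000) ≈ 7.6653.
Hence n = 8.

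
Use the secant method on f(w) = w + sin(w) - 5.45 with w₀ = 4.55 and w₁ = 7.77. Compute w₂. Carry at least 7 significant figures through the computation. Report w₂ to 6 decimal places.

5.717646

Secant update: w_(k+1) = w_k − f(w_k)·(w_k − w_(k-1))/(f(w_k) − f(w_(k-1))).
f(w_0) = -1.886844, f(w_1) = 3.316476
w_2 = 7.770000 - (3.316476)·(7.770000 - 4.550000)/(3.316476 - (-1.886844)) = 5.717646; f(w_2) = -0.268225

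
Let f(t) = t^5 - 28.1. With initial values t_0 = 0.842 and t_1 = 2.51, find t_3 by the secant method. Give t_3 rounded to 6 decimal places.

f(t_0) = -27.676786, f(t_1) = 71.525063
t_2 = 2.510000 - (71.525063)·(2.510000 - 0.842000)/(71.525063 - (-27.676786)) = 1.307363; f(t_2) = -24.280724
t_3 = 1.307363 - (-24.280724)·(1.307363 - 2.510000)/(-24.280724 - (71.525063)) = 1.612156; f(t_3) = -17.209824

1.612156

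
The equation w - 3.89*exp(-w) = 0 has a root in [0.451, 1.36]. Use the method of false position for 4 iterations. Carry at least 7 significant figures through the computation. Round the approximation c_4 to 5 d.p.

1.18730

f(0.451000) = -2.026894, f(1.360000) = 0.361590
step 1: c = 1.222388, f(c) = 0.076681 > 0 → new bracket [0.451000, 1.222388]
step 2: c = 1.194268, f(c) = 0.015888 > 0 → new bracket [0.451000, 1.194268]
step 3: c = 1.188487, f(c) = 0.003275 > 0 → new bracket [0.451000, 1.188487]
step 4: c = 1.187298, f(c) = 0.000675 > 0 → new bracket [0.451000, 1.187298]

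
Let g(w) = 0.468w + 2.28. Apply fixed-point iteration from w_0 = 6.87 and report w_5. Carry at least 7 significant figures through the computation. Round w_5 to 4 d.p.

w_1 = g(6.870000) = 5.495160
w_2 = g(5.495160) = 4.851735
w_3 = g(4.851735) = 4.550612
w_4 = g(4.550612) = 4.409686
w_5 = g(4.409686) = 4.343733

4.3437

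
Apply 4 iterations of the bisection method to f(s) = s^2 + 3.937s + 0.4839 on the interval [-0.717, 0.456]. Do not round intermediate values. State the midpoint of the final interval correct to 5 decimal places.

-0.09384

f(-0.717000) = -1.824840, f(0.456000) = 2.487108 (opposite signs)
step 1: m = -0.130500, f(m) = -0.012848 < 0 → root in [-0.130500, 0.456000]
step 2: m = 0.162750, f(m) = 1.151134 > 0 → root in [-0.130500, 0.162750]
step 3: m = 0.016125, f(m) = 0.547644 > 0 → root in [-0.130500, 0.016125]
step 4: m = -0.057187, f(m) = 0.262023 > 0 → root in [-0.130500, -0.057187]
Midpoint of [-0.130500, -0.057187] = -0.093844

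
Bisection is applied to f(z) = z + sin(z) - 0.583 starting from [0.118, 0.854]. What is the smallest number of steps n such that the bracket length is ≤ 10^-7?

23

Initial width b − a = 0.854 − 0.118 = 0.736000.
After n steps the width is (b−a)/2^n; need (b−a)/2^n ≤ 10^-7.
So n ≥ log₂(0.736000/10^-7) = log₂(7360000.0000) ≈ 22.8113.
Hence n = 23.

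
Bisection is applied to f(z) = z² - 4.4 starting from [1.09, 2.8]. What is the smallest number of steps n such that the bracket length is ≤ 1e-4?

15

Initial width b − a = 2.8 − 1.09 = 1.710000.
After n steps the width is (b−a)/2^n; need (b−a)/2^n ≤ 1e-4.
So n ≥ log₂(1.710000/1e-4) = log₂(17100.0000) ≈ 14.0617.
Hence n = 15.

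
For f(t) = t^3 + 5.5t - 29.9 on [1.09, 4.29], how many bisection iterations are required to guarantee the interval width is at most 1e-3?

Initial width b − a = 4.29 − 1.09 = 3.200000.
After n steps the width is (b−a)/2^n; need (b−a)/2^n ≤ 1e-3.
So n ≥ log₂(3.200000/1e-3) = log₂(3200.0000) ≈ 11.6439.
Hence n = 12.

12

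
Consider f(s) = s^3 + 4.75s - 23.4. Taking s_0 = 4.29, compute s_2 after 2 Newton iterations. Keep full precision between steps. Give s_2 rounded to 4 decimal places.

f'(s) = 3s^2 + 4.75
s_0 = 4.290000: f = 75.931089, f' = 59.962300 → s_1 = 4.290000 - (75.931089)/(59.962300) = 3.023686
s_1 = 3.023686: f = 18.607099, f' = 32.178034 → s_2 = 3.023686 - (18.607099)/(32.178034) = 2.445432

2.4454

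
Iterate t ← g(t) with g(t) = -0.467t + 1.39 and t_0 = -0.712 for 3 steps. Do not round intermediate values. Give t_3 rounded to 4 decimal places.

1.1165

t_1 = g(-0.712000) = 1.722504
t_2 = g(1.722504) = 0.585591
t_3 = g(0.585591) = 1.116529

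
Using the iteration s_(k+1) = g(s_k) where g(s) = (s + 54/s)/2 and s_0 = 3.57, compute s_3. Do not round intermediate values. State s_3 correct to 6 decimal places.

7.351493

s_1 = g(3.570000) = 9.348025
s_2 = g(9.348025) = 7.562323
s_3 = g(7.562323) = 7.351493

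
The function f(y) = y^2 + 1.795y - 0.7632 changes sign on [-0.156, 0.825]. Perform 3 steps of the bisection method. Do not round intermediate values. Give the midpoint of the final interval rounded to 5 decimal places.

0.39581

f(-0.156000) = -1.018884, f(0.825000) = 1.398300 (opposite signs)
step 1: m = 0.334500, f(m) = -0.050882 < 0 → root in [0.334500, 0.825000]
step 2: m = 0.579750, f(m) = 0.613561 > 0 → root in [0.334500, 0.579750]
step 3: m = 0.457125, f(m) = 0.266303 > 0 → root in [0.334500, 0.457125]
Midpoint of [0.334500, 0.457125] = 0.395813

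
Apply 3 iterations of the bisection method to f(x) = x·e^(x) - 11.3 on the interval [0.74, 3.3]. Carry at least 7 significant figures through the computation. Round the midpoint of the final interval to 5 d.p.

1.86000

f(0.740000) = -9.749008, f(3.300000) = 78.171708 (opposite signs)
step 1: m = 2.020000, f(m) = 3.927416 > 0 → root in [0.740000, 2.020000]
step 2: m = 1.380000, f(m) = -5.814636 < 0 → root in [1.380000, 2.020000]
step 3: m = 1.700000, f(m) = -1.994289 < 0 → root in [1.700000, 2.020000]
Midpoint of [1.700000, 2.020000] = 1.860000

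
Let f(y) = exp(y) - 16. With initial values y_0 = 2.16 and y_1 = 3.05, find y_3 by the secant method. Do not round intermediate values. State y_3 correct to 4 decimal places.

2.7607

f(y_0) = -7.328862, f(y_1) = 5.115344
y_2 = 3.050000 - (5.115344)·(3.050000 - 2.160000)/(5.115344 - (-7.328862)) = 2.684155; f(y_2) = -1.354186
y_3 = 2.684155 - (-1.354186)·(2.684155 - 3.050000)/(-1.354186 - (5.115344)) = 2.760732; f(y_3) = -0.188581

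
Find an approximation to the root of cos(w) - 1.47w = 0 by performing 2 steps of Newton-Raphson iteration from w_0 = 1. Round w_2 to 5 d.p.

0.57213

f'(w) = -sin(w) - 1.47
w_0 = 1.000000: f = -0.929698, f' = -2.311471 → w_1 = 1.000000 - (-0.929698)/(-2.311471) = 0.597790
w_1 = 0.597790: f = -0.052169, f' = -2.032817 → w_2 = 0.597790 - (-0.052169)/(-2.032817) = 0.572126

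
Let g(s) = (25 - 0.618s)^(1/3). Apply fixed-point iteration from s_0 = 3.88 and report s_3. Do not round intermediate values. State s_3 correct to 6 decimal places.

s_1 = g(3.880000) = 2.827374
s_2 = g(2.827374) = 2.854244
s_3 = g(2.854244) = 2.853564

2.853564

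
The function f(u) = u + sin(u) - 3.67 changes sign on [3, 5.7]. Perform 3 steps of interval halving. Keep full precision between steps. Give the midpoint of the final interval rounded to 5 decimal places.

f(3.000000) = -0.528880, f(5.700000) = 1.479314 (opposite signs)
step 1: m = 4.350000, f(m) = -0.255053 < 0 → root in [4.350000, 5.700000]
step 2: m = 5.025000, f(m) = 0.403466 > 0 → root in [4.350000, 5.025000]
step 3: m = 4.687500, f(m) = 0.017810 > 0 → root in [4.350000, 4.687500]
Midpoint of [4.350000, 4.687500] = 4.518750

4.51875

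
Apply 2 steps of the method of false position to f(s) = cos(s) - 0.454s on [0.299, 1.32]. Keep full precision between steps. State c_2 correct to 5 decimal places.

1.06371

False-position update: c = (a·f(b) − b·f(a))/(f(b) − f(a)); replace the endpoint whose sign matches f(c).
f(0.299000) = 0.819886, f(1.320000) = -0.351105
step 1: c = 1.013868, f(c) = 0.068285 > 0 → new bracket [1.013868, 1.320000]
step 2: c = 1.063712, f(c) = 0.002705 > 0 → new bracket [1.063712, 1.320000]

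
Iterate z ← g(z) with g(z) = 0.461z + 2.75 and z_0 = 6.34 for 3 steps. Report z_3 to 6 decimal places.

z_1 = g(6.340000) = 5.672740
z_2 = g(5.672740) = 5.365133
z_3 = g(5.365133) = 5.223326

5.223326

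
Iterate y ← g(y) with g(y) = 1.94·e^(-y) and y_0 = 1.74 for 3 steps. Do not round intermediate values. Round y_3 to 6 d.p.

y_1 = g(1.740000) = 0.340510
y_2 = g(0.340510) = 1.380131
y_3 = g(1.380131) = 0.487998

0.487998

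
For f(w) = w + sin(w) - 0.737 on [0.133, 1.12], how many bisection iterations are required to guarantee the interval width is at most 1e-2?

7

Initial width b − a = 1.12 − 0.133 = 0.987000.
After n steps the width is (b−a)/2^n; need (b−a)/2^n ≤ 1e-2.
So n ≥ log₂(0.987000/1e-2) = log₂(98.7000) ≈ 6.6250.
Hence n = 7.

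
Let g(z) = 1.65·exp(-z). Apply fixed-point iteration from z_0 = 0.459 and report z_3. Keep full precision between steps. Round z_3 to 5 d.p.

0.92231

z_1 = g(0.459000) = 1.042660
z_2 = g(1.042660) = 0.581651
z_3 = g(0.581651) = 0.922308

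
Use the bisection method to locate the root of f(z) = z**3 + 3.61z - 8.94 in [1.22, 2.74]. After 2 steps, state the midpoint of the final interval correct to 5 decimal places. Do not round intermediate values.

f(1.220000) = -2.719952, f(2.740000) = 21.522224 (opposite signs)
step 1: m = 1.980000, f(m) = 5.970192 > 0 → root in [1.220000, 1.980000]
step 2: m = 1.600000, f(m) = 0.932000 > 0 → root in [1.220000, 1.600000]
Midpoint of [1.220000, 1.600000] = 1.410000

1.41000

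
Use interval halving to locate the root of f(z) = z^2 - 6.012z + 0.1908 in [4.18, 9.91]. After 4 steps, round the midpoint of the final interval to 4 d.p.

6.1497

f(4.180000) = -7.466960, f(9.910000) = 38.819980 (opposite signs)
step 1: m = 7.045000, f(m) = 7.468285 > 0 → root in [4.180000, 7.045000]
step 2: m = 5.612500, f(m) = -2.051394 < 0 → root in [5.612500, 7.045000]
step 3: m = 6.328750, f(m) = 2.195432 > 0 → root in [5.612500, 6.328750]
step 4: m = 5.970625, f(m) = -0.056235 < 0 → root in [5.970625, 6.328750]
Midpoint of [5.970625, 6.328750] = 6.149687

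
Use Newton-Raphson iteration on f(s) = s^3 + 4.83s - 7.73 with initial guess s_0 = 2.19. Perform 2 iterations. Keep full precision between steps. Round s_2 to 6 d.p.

1.249525

f'(s) = 3s^2 + 4.83
s_0 = 2.190000: f = 13.351159, f' = 19.218300 → s_1 = 2.190000 - (13.351159)/(19.218300) = 1.495289
s_1 = 1.495289: f = 2.835550, f' = 11.537670 → s_2 = 1.495289 - (2.835550)/(11.537670) = 1.249525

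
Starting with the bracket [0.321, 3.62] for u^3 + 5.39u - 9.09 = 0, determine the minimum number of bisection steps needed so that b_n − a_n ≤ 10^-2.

9

Initial width b − a = 3.62 − 0.321 = 3.299000.
After n steps the width is (b−a)/2^n; need (b−a)/2^n ≤ 10^-2.
So n ≥ log₂(3.299000/10^-2) = log₂(329.9000) ≈ 8.3659.
Hence n = 9.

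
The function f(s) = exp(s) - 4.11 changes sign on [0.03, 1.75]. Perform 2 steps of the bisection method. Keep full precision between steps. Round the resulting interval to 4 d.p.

f(0.030000) = -3.079545, f(1.750000) = 1.644603 (opposite signs)
step 1: m = 0.890000, f(m) = -1.674870 < 0 → root in [0.890000, 1.750000]
step 2: m = 1.320000, f(m) = -0.366579 < 0 → root in [1.320000, 1.750000]

[1.3200, 1.7500]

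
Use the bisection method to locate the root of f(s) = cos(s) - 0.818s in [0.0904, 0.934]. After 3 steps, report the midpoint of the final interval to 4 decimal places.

f(0.090400) = 0.921970, f(0.934000) = -0.169389 (opposite signs)
step 1: m = 0.512200, f(m) = 0.452689 > 0 → root in [0.512200, 0.934000]
step 2: m = 0.723100, f(m) = 0.158262 > 0 → root in [0.723100, 0.934000]
step 3: m = 0.828550, f(m) = -0.001809 < 0 → root in [0.723100, 0.828550]
Midpoint of [0.723100, 0.828550] = 0.775825

0.7758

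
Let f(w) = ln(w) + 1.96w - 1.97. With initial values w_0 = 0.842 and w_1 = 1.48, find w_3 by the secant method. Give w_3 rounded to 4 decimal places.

1.0026

f(w_0) = -0.491655, f(w_1) = 1.322842
w_2 = 1.480000 - (1.322842)·(1.480000 - 0.842000)/(1.322842 - (-0.491655)) = 1.014872; f(w_2) = 0.033912
w_3 = 1.014872 - (0.033912)·(1.014872 - 1.480000)/(0.033912 - (1.322842)) = 1.002635; f(w_3) = -0.002205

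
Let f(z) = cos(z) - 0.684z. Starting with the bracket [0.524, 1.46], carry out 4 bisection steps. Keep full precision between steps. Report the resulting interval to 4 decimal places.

f(0.524000) = 0.507409, f(1.460000) = -0.888070 (opposite signs)
step 1: m = 0.992000, f(m) = -0.131511 < 0 → root in [0.524000, 0.992000]
step 2: m = 0.758000, f(m) = 0.207740 > 0 → root in [0.758000, 0.992000]
step 3: m = 0.875000, f(m) = 0.042497 > 0 → root in [0.875000, 0.992000]
step 4: m = 0.933500, f(m) = -0.043489 < 0 → root in [0.875000, 0.933500]

[0.8750, 0.9335]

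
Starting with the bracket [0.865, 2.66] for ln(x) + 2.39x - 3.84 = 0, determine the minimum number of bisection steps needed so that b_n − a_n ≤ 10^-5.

Initial width b − a = 2.66 − 0.865 = 1.795000.
After n steps the width is (b−a)/2^n; need (b−a)/2^n ≤ 10^-5.
So n ≥ log₂(1.795000/10^-5) = log₂(179500.0000) ≈ 17.4536.
Hence n = 18.

18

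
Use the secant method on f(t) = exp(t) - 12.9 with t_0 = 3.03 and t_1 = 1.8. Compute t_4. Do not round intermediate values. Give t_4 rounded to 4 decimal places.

2.5498

f(t_0) = 7.797233, f(t_1) = -6.850353
t_2 = 1.800000 - (-6.850353)·(1.800000 - 3.030000)/(-6.850353 - (7.797233)) = 2.375244; f(t_2) = -2.146365
t_3 = 2.375244 - (-2.146365)·(2.375244 - 1.800000)/(-2.146365 - (-6.850353)) = 2.637720; f(t_3) = 1.081286
t_4 = 2.637720 - (1.081286)·(2.637720 - 2.375244)/(1.081286 - (-2.146365)) = 2.549788; f(t_4) = -0.095605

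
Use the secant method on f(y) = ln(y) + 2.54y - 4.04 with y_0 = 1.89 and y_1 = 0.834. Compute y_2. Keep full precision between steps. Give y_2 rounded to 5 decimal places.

Secant update: y_(k+1) = y_k − f(y_k)·(y_k − y_(k-1))/(f(y_k) − f(y_(k-1))).
f(y_0) = 1.397177, f(y_1) = -2.103162
y_2 = 0.834000 - (-2.103162)·(0.834000 - 1.890000)/(-2.103162 - (1.397177)) = 1.468493; f(y_2) = 0.074208

1.46849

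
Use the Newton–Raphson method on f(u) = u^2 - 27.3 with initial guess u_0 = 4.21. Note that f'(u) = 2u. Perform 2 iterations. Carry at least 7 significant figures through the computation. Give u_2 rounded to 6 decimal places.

5.226340

Newton update: u ← u − f(u)/f'(u).
u_0 = 4.210000: f = -9.575900, f' = 8.420000 → u_1 = 4.210000 - (-9.575900)/(8.420000) = 5.347280
u_1 = 5.347280: f = 1.293406, f' = 10.694561 → u_2 = 5.347280 - (1.293406)/(10.694561) = 5.226340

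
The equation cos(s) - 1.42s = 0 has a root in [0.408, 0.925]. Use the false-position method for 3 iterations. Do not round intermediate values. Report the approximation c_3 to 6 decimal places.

0.586482

False-position update: c = (a·f(b) − b·f(a))/(f(b) − f(a)); replace the endpoint whose sign matches f(c).
f(0.408000) = 0.338556, f(0.925000) = -0.711665
step 1: c = 0.574663, f(c) = 0.023353 > 0 → new bracket [0.574663, 0.925000]
step 2: c = 0.585794, f(c) = 0.001445 > 0 → new bracket [0.585794, 0.925000]
step 3: c = 0.586482, f(c) = 0.000089 > 0 → new bracket [0.586482, 0.925000]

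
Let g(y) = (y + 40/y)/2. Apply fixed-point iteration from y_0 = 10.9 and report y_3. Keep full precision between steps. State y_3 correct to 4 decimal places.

6.3249

y_1 = g(10.900000) = 7.284862
y_2 = g(7.284862) = 6.387850
y_3 = g(6.387850) = 6.324869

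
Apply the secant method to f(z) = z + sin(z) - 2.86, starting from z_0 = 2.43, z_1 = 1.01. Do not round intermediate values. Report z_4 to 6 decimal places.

Secant update: z_(k+1) = z_k − f(z_k)·(z_k − z_(k-1))/(f(z_k) − f(z_(k-1))).
f(z_0) = 0.223041, f(z_1) = -1.003168
z_2 = 1.010000 - (-1.003168)·(1.010000 - 2.430000)/(-1.003168 - (0.223041)) = 2.171710; f(z_2) = 0.136529
z_3 = 2.171710 - (0.136529)·(2.171710 - 1.010000)/(0.136529 - (-1.003168)) = 2.032544; f(z_3) = 0.067819
z_4 = 2.032544 - (0.067819)·(2.032544 - 2.171710)/(0.067819 - (0.136529)) = 1.895183; f(z_4) = -0.016971

1.895183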